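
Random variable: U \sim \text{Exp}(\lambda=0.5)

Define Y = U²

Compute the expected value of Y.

E[U²] = Var(U) + (E[U])² = 4 + 4 = 8

8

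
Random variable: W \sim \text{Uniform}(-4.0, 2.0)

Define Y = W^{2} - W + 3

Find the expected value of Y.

E[Y] = 1*E[W²] - 1*E[W] + 3
E[W] = -1
E[W²] = Var(W) + (E[W])² = 3 + 1 = 4
E[Y] = 1*4 - 1*(-1) + 3 = 8

8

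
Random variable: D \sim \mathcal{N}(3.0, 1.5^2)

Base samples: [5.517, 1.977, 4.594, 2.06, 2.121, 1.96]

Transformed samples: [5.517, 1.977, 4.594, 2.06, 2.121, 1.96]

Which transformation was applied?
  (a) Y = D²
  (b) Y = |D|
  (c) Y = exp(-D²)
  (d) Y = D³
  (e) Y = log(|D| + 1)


Checking option (b) Y = |D|:
  D = 5.517 -> Y = 5.517 ✓
  D = 1.977 -> Y = 1.977 ✓
  D = 4.594 -> Y = 4.594 ✓
All samples match this transformation.

(b) |D|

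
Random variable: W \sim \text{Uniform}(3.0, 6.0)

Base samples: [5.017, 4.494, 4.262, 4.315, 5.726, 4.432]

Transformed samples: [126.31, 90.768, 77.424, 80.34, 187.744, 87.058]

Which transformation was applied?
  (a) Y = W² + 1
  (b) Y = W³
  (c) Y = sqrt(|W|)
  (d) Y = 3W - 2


Checking option (b) Y = W³:
  W = 5.017 -> Y = 126.31 ✓
  W = 4.494 -> Y = 90.768 ✓
  W = 4.262 -> Y = 77.424 ✓
All samples match this transformation.

(b) W³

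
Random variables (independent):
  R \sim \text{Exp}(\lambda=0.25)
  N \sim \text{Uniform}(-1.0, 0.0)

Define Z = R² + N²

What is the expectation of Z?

E[Z] = E[R²] + E[N²]
E[R²] = Var(R) + E[R]² = 16 + 16 = 32
E[N²] = Var(N) + E[N]² = 0.083333333 + 0.25 = 0.33333333
E[Z] = 32 + 0.33333333 = 32.333333

32.333333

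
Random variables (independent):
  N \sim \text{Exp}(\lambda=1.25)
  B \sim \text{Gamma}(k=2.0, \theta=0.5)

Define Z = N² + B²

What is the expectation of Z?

E[Z] = E[N²] + E[B²]
E[N²] = Var(N) + E[N]² = 0.64 + 0.64 = 1.28
E[B²] = Var(B) + E[B]² = 0.5 + 1 = 1.5
E[Z] = 1.28 + 1.5 = 2.78

2.78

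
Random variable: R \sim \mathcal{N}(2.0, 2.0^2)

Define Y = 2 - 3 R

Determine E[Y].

For Y = -3R + 2:
E[Y] = -3 * E[R] + 2
E[R] = 2.0 = 2
E[Y] = -3 * 2 + 2 = -4

-4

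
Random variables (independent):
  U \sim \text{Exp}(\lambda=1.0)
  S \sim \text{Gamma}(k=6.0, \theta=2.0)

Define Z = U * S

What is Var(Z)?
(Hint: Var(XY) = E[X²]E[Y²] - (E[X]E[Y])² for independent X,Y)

Var(XY) = E[X²]E[Y²] - (E[X]E[Y])²
E[U] = 1, Var(U) = 1
E[S] = 12, Var(S) = 24
E[U²] = 1 + 1² = 2
E[S²] = 24 + 12² = 168
Var(Z) = 2*168 - (1*12)²
= 336 - 144 = 192

192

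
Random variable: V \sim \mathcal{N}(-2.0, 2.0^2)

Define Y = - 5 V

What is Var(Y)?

For Y = aV + b: Var(Y) = a² * Var(V)
Var(V) = 2.0^2 = 4
Var(Y) = (-5)² * 4 = 25 * 4 = 100

100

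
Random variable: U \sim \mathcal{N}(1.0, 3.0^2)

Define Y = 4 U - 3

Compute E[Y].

For Y = 4U - 3:
E[Y] = 4 * E[U] - 3
E[U] = 1.0 = 1
E[Y] = 4 * 1 - 3 = 1

1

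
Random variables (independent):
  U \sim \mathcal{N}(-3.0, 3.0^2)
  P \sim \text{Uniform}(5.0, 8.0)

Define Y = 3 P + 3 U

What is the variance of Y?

For independent RVs: Var(aX + bY) = a²Var(X) + b²Var(Y)
Var(U) = 9
Var(P) = 0.75
Var(Y) = 3²*9 + 3²*0.75
= 9*9 + 9*0.75 = 87.75

87.75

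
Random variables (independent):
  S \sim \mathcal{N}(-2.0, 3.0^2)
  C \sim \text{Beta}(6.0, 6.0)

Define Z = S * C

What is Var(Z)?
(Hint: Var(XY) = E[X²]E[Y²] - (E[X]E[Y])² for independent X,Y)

Var(XY) = E[X²]E[Y²] - (E[X]E[Y])²
E[S] = -2, Var(S) = 9
E[C] = 0.5, Var(C) = 0.019230769
E[S²] = 9 + (-2)² = 13
E[C²] = 0.019230769 + 0.5² = 0.26923077
Var(Z) = 13*0.26923077 - (-2*0.5)²
= 3.5 - 1 = 2.5

2.5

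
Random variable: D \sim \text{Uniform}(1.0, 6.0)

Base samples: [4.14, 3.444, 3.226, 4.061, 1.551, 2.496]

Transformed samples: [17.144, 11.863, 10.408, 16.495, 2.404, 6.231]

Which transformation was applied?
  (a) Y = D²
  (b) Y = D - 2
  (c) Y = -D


Checking option (a) Y = D²:
  D = 4.14 -> Y = 17.144 ✓
  D = 3.444 -> Y = 11.863 ✓
  D = 3.226 -> Y = 10.408 ✓
All samples match this transformation.

(a) D²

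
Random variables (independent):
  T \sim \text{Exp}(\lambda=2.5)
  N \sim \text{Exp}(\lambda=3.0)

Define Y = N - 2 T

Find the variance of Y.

For independent RVs: Var(aX + bY) = a²Var(X) + b²Var(Y)
Var(T) = 0.16
Var(N) = 0.11111111
Var(Y) = (-2)²*0.16 + 1²*0.11111111
= 4*0.16 + 1*0.11111111 = 0.75111111

0.75111111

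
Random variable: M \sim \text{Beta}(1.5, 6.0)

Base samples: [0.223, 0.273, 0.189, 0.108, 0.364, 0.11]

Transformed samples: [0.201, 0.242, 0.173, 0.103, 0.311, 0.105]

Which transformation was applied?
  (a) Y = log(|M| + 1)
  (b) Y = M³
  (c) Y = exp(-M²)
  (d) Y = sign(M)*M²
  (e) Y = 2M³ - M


Checking option (a) Y = log(|M| + 1):
  M = 0.223 -> Y = 0.201 ✓
  M = 0.273 -> Y = 0.242 ✓
  M = 0.189 -> Y = 0.173 ✓
All samples match this transformation.

(a) log(|M| + 1)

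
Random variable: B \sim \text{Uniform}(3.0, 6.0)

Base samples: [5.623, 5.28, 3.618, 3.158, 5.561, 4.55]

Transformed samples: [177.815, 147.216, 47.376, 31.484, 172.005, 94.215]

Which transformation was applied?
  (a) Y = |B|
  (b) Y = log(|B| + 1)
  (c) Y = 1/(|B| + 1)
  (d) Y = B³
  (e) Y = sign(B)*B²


Checking option (d) Y = B³:
  B = 5.623 -> Y = 177.815 ✓
  B = 5.28 -> Y = 147.216 ✓
  B = 3.618 -> Y = 47.376 ✓
All samples match this transformation.

(d) B³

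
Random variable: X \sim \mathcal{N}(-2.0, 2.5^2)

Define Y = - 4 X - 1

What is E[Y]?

For Y = -4X - 1:
E[Y] = -4 * E[X] - 1
E[X] = -2.0 = -2
E[Y] = -4 * (-2) - 1 = 7

7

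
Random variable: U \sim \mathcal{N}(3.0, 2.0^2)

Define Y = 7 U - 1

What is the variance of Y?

For Y = aU + b: Var(Y) = a² * Var(U)
Var(U) = 2.0^2 = 4
Var(Y) = 7² * 4 = 49 * 4 = 196

196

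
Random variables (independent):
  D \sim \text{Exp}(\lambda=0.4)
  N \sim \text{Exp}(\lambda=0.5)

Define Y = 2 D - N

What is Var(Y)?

For independent RVs: Var(aX + bY) = a²Var(X) + b²Var(Y)
Var(D) = 6.25
Var(N) = 4
Var(Y) = 2²*6.25 + (-1)²*4
= 4*6.25 + 1*4 = 29

29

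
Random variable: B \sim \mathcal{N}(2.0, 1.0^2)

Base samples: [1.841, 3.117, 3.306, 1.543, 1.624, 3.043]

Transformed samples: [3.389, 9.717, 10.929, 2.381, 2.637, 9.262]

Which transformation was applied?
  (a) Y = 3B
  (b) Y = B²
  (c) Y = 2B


Checking option (b) Y = B²:
  B = 1.841 -> Y = 3.389 ✓
  B = 3.117 -> Y = 9.717 ✓
  B = 3.306 -> Y = 10.929 ✓
All samples match this transformation.

(b) B²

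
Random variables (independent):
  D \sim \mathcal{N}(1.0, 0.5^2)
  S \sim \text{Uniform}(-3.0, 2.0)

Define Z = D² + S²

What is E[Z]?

E[Z] = E[D²] + E[S²]
E[D²] = Var(D) + E[D]² = 0.25 + 1 = 1.25
E[S²] = Var(S) + E[S]² = 2.0833333 + 0.25 = 2.3333333
E[Z] = 1.25 + 2.3333333 = 3.5833333

3.5833333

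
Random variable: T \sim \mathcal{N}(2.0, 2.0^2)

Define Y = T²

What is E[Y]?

Using E[X²] = Var(X) + (E[X])²:
E[T] = 2
Var(T) = 2.0^2 = 4
E[T²] = 4 + 2² = 4 + 4 = 8

8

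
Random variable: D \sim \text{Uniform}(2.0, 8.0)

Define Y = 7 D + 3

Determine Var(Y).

For Y = aD + b: Var(Y) = a² * Var(D)
Var(D) = (8 - 2)^2/12 = 3
Var(Y) = 7² * 3 = 49 * 3 = 147

147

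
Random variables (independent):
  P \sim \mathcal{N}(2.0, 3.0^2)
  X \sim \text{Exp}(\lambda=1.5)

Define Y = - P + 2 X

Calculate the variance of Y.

For independent RVs: Var(aX + bY) = a²Var(X) + b²Var(Y)
Var(P) = 9
Var(X) = 0.44444444
Var(Y) = (-1)²*9 + 2²*0.44444444
= 1*9 + 4*0.44444444 = 10.777778

10.777778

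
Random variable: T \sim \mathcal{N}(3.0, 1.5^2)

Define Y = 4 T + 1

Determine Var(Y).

For Y = aT + b: Var(Y) = a² * Var(T)
Var(T) = 1.5^2 = 2.25
Var(Y) = 4² * 2.25 = 16 * 2.25 = 36

36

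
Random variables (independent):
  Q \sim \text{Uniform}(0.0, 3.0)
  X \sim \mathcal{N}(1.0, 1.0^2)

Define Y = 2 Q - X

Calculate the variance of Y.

For independent RVs: Var(aX + bY) = a²Var(X) + b²Var(Y)
Var(Q) = 0.75
Var(X) = 1
Var(Y) = 2²*0.75 + (-1)²*1
= 4*0.75 + 1*1 = 4

4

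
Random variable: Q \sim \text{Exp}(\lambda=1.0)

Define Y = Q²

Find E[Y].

Using E[X²] = Var(X) + (E[X])²:
E[Q] = 1
Var(Q) = 1/1.0^2 = 1
E[Q²] = 1 + 1² = 1 + 1 = 2

2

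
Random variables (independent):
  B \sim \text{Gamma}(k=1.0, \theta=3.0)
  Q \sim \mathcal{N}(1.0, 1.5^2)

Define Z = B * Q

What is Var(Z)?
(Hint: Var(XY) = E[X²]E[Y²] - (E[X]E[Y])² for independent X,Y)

Var(XY) = E[X²]E[Y²] - (E[X]E[Y])²
E[B] = 3, Var(B) = 9
E[Q] = 1, Var(Q) = 2.25
E[B²] = 9 + 3² = 18
E[Q²] = 2.25 + 1² = 3.25
Var(Z) = 18*3.25 - (3*1)²
= 58.5 - 9 = 49.5

49.5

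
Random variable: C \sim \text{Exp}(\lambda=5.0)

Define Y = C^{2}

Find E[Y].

E[Y] = 1*E[C²]
E[C] = 0.2
E[C²] = Var(C) + (E[C])² = 0.04 + 0.04 = 0.08
E[Y] = 1*0.08 = 0.08

0.08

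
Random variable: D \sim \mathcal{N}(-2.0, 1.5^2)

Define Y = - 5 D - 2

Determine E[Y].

For Y = -5D - 2:
E[Y] = -5 * E[D] - 2
E[D] = -2.0 = -2
E[Y] = -5 * (-2) - 2 = 8

8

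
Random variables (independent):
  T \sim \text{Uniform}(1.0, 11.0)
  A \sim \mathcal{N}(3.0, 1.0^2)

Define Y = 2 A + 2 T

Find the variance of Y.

For independent RVs: Var(aX + bY) = a²Var(X) + b²Var(Y)
Var(T) = 8.3333333
Var(A) = 1
Var(Y) = 2²*8.3333333 + 2²*1
= 4*8.3333333 + 4*1 = 37.333333

37.333333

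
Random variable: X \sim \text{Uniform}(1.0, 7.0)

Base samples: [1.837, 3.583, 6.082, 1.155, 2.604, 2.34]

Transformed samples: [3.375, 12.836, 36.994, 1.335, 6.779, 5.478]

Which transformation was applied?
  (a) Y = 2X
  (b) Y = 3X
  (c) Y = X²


Checking option (c) Y = X²:
  X = 1.837 -> Y = 3.375 ✓
  X = 3.583 -> Y = 12.836 ✓
  X = 6.082 -> Y = 36.994 ✓
All samples match this transformation.

(c) X²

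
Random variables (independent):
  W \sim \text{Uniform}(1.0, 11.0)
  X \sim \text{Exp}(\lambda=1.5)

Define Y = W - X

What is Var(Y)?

For independent RVs: Var(aX + bY) = a²Var(X) + b²Var(Y)
Var(W) = 8.3333333
Var(X) = 0.44444444
Var(Y) = 1²*8.3333333 + (-1)²*0.44444444
= 1*8.3333333 + 1*0.44444444 = 8.7777778

8.7777778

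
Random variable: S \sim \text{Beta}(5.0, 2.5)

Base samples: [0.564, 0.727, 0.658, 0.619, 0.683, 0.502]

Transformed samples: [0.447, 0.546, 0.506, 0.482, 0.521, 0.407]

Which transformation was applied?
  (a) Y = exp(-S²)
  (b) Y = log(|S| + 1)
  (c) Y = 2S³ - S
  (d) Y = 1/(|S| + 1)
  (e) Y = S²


Checking option (b) Y = log(|S| + 1):
  S = 0.564 -> Y = 0.447 ✓
  S = 0.727 -> Y = 0.546 ✓
  S = 0.658 -> Y = 0.506 ✓
All samples match this transformation.

(b) log(|S| + 1)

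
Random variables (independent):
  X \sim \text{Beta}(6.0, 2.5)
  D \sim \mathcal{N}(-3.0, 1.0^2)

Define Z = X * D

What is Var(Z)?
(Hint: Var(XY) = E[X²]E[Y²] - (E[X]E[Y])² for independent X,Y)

Var(XY) = E[X²]E[Y²] - (E[X]E[Y])²
E[X] = 0.70588235, Var(X) = 0.021853943
E[D] = -3, Var(D) = 1
E[X²] = 0.021853943 + 0.70588235² = 0.52012384
E[D²] = 1 + (-3)² = 10
Var(Z) = 0.52012384*10 - (0.70588235*(-3))²
= 5.2012384 - 4.4844291 = 0.71680932

0.71680932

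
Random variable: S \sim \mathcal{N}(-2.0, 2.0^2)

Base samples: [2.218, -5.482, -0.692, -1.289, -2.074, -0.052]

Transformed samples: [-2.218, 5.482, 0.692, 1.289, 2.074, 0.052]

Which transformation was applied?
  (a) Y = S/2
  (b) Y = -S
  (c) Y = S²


Checking option (b) Y = -S:
  S = 2.218 -> Y = -2.218 ✓
  S = -5.482 -> Y = 5.482 ✓
  S = -0.692 -> Y = 0.692 ✓
All samples match this transformation.

(b) -S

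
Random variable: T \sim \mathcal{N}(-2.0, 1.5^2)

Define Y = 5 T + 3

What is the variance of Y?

For Y = aT + b: Var(Y) = a² * Var(T)
Var(T) = 1.5^2 = 2.25
Var(Y) = 5² * 2.25 = 25 * 2.25 = 56.25

56.25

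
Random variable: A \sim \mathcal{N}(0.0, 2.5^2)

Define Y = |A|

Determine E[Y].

For X ~ N(0, 2.5²), E[|X|] = sigma * sqrt(2/pi)
= 2.5 * sqrt(2/pi) = 1.9947114

1.9947114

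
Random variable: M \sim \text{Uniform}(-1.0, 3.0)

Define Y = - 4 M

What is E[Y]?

For Y = -4M:
E[Y] = -4 * E[M]
E[M] = (-1 + 3)/2 = 1
E[Y] = -4 * 1 = -4

-4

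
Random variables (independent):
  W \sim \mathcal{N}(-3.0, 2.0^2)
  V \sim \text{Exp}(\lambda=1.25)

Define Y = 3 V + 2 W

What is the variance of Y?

For independent RVs: Var(aX + bY) = a²Var(X) + b²Var(Y)
Var(W) = 4
Var(V) = 0.64
Var(Y) = 2²*4 + 3²*0.64
= 4*4 + 9*0.64 = 21.76

21.76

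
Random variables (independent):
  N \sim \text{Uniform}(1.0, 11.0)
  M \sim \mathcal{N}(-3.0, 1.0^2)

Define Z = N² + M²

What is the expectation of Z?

E[Z] = E[N²] + E[M²]
E[N²] = Var(N) + E[N]² = 8.3333333 + 36 = 44.333333
E[M²] = Var(M) + E[M]² = 1 + 9 = 10
E[Z] = 44.333333 + 10 = 54.333333

54.333333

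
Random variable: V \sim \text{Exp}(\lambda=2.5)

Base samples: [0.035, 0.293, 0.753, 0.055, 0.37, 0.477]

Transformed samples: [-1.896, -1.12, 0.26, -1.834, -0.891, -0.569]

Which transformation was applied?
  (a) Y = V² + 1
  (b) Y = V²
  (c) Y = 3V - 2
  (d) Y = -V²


Checking option (c) Y = 3V - 2:
  V = 0.035 -> Y = -1.896 ✓
  V = 0.293 -> Y = -1.12 ✓
  V = 0.753 -> Y = 0.26 ✓
All samples match this transformation.

(c) 3V - 2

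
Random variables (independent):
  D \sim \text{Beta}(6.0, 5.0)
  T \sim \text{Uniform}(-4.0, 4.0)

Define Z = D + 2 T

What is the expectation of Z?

E[Z] = 1*E[D] + 2*E[T]
E[D] = 0.54545455
E[T] = 0
E[Z] = 1*0.54545455 + 2*0 = 0.54545455

0.54545455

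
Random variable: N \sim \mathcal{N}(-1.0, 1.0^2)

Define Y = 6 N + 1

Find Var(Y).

For Y = aN + b: Var(Y) = a² * Var(N)
Var(N) = 1.0^2 = 1
Var(Y) = 6² * 1 = 36 * 1 = 36

36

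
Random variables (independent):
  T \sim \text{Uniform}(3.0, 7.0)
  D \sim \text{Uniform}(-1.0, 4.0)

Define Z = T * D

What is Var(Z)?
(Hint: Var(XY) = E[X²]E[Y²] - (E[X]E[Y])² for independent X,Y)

Var(XY) = E[X²]E[Y²] - (E[X]E[Y])²
E[T] = 5, Var(T) = 1.3333333
E[D] = 1.5, Var(D) = 2.0833333
E[T²] = 1.3333333 + 5² = 26.333333
E[D²] = 2.0833333 + 1.5² = 4.3333333
Var(Z) = 26.333333*4.3333333 - (5*1.5)²
= 114.11111 - 56.25 = 57.861111

57.861111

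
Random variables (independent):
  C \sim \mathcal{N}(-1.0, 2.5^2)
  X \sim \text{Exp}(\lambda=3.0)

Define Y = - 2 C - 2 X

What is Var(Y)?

For independent RVs: Var(aX + bY) = a²Var(X) + b²Var(Y)
Var(C) = 6.25
Var(X) = 0.11111111
Var(Y) = (-2)²*6.25 + (-2)²*0.11111111
= 4*6.25 + 4*0.11111111 = 25.444444

25.444444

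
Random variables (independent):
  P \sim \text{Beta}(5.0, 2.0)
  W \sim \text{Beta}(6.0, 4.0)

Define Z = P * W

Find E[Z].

For independent RVs: E[XY] = E[X]*E[Y]
E[P] = 0.71428571
E[W] = 0.6
E[Z] = 0.71428571 * 0.6 = 0.42857143

0.42857143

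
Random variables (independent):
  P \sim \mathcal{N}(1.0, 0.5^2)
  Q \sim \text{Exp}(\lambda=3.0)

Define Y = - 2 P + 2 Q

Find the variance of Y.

For independent RVs: Var(aX + bY) = a²Var(X) + b²Var(Y)
Var(P) = 0.25
Var(Q) = 0.11111111
Var(Y) = (-2)²*0.25 + 2²*0.11111111
= 4*0.25 + 4*0.11111111 = 1.4444444

1.4444444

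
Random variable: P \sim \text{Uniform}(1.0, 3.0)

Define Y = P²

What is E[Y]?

Using E[X²] = Var(X) + (E[X])²:
E[P] = 2
Var(P) = (3 - 1)^2/12 = 0.33333333
E[P²] = 0.33333333 + 2² = 0.33333333 + 4 = 4.3333333

4.3333333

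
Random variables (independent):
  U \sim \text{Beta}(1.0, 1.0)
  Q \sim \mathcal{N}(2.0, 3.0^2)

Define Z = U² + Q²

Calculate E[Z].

E[Z] = E[U²] + E[Q²]
E[U²] = Var(U) + E[U]² = 0.083333333 + 0.25 = 0.33333333
E[Q²] = Var(Q) + E[Q]² = 9 + 4 = 13
E[Z] = 0.33333333 + 13 = 13.333333

13.333333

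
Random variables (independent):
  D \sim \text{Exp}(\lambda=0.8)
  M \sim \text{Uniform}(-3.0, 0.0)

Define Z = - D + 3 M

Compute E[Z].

E[Z] = -1*E[D] + 3*E[M]
E[D] = 1.25
E[M] = -1.5
E[Z] = -1*1.25 + 3*(-1.5) = -5.75

-5.75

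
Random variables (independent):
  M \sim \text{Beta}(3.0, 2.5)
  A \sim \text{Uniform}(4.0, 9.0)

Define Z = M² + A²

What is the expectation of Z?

E[Z] = E[M²] + E[A²]
E[M²] = Var(M) + E[M]² = 0.038143675 + 0.29752066 = 0.33566434
E[A²] = Var(A) + E[A]² = 2.0833333 + 42.25 = 44.333333
E[Z] = 0.33566434 + 44.333333 = 44.668998

44.668998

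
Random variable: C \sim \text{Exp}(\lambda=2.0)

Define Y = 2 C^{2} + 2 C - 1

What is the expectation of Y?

E[Y] = 2*E[C²] + 2*E[C] - 1
E[C] = 0.5
E[C²] = Var(C) + (E[C])² = 0.25 + 0.25 = 0.5
E[Y] = 2*0.5 + 2*0.5 - 1 = 1

1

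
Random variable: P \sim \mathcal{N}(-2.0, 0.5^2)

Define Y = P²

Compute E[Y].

E[P²] = Var(P) + (E[P])² = 0.25 + 4 = 4.25

4.25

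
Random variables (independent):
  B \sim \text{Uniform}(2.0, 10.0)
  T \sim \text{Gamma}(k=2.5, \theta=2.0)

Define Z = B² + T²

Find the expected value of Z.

E[Z] = E[B²] + E[T²]
E[B²] = Var(B) + E[B]² = 5.3333333 + 36 = 41.333333
E[T²] = Var(T) + E[T]² = 10 + 25 = 35
E[Z] = 41.333333 + 35 = 76.333333

76.333333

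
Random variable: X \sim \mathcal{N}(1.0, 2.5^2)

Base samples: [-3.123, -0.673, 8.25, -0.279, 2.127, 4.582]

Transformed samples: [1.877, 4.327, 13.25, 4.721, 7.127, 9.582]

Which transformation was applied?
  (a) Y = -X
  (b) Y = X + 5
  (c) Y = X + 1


Checking option (b) Y = X + 5:
  X = -3.123 -> Y = 1.877 ✓
  X = -0.673 -> Y = 4.327 ✓
  X = 8.25 -> Y = 13.25 ✓
All samples match this transformation.

(b) X + 5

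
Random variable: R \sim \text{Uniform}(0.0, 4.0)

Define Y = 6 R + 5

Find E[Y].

For Y = 6R + 5:
E[Y] = 6 * E[R] + 5
E[R] = (0 + 4)/2 = 2
E[Y] = 6 * 2 + 5 = 17

17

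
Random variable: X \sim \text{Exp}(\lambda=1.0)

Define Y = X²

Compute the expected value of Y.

Using E[X²] = Var(X) + (E[X])²:
E[X] = 1
Var(X) = 1/1.0^2 = 1
E[X²] = 1 + 1² = 1 + 1 = 2

2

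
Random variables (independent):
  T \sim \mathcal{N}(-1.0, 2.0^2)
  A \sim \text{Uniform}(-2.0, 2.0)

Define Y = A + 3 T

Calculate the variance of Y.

For independent RVs: Var(aX + bY) = a²Var(X) + b²Var(Y)
Var(T) = 4
Var(A) = 1.3333333
Var(Y) = 3²*4 + 1²*1.3333333
= 9*4 + 1*1.3333333 = 37.333333

37.333333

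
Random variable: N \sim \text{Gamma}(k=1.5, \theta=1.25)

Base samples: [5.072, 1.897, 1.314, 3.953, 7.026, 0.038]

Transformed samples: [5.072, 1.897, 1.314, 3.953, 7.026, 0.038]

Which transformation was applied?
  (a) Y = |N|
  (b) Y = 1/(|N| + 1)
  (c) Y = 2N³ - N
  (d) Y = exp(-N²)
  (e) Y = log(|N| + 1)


Checking option (a) Y = |N|:
  N = 5.072 -> Y = 5.072 ✓
  N = 1.897 -> Y = 1.897 ✓
  N = 1.314 -> Y = 1.314 ✓
All samples match this transformation.

(a) |N|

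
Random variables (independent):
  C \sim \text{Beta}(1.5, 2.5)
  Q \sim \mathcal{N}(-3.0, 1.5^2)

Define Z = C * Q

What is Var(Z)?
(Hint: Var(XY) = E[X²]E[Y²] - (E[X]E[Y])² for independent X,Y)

Var(XY) = E[X²]E[Y²] - (E[X]E[Y])²
E[C] = 0.375, Var(C) = 0.046875
E[Q] = -3, Var(Q) = 2.25
E[C²] = 0.046875 + 0.375² = 0.1875
E[Q²] = 2.25 + (-3)² = 11.25
Var(Z) = 0.1875*11.25 - (0.375*(-3))²
= 2.109375 - 1.265625 = 0.84375

0.84375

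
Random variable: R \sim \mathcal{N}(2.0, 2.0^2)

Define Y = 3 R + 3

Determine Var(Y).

For Y = aR + b: Var(Y) = a² * Var(R)
Var(R) = 2.0^2 = 4
Var(Y) = 3² * 4 = 9 * 4 = 36

36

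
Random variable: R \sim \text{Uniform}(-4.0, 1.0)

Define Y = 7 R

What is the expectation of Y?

For Y = 7R:
E[Y] = 7 * E[R]
E[R] = (-4 + 1)/2 = -1.5
E[Y] = 7 * (-1.5) = -10.5

-10.5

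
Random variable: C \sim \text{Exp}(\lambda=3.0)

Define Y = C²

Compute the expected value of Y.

E[C²] = Var(C) + (E[C])² = 0.11111111 + 0.11111111 = 0.22222222

0.22222222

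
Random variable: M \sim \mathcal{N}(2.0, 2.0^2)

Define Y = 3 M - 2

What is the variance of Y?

For Y = aM + b: Var(Y) = a² * Var(M)
Var(M) = 2.0^2 = 4
Var(Y) = 3² * 4 = 9 * 4 = 36

36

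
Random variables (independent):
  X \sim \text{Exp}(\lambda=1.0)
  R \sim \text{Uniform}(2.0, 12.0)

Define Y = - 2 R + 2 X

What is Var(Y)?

For independent RVs: Var(aX + bY) = a²Var(X) + b²Var(Y)
Var(X) = 1
Var(R) = 8.3333333
Var(Y) = 2²*1 + (-2)²*8.3333333
= 4*1 + 4*8.3333333 = 37.333333

37.333333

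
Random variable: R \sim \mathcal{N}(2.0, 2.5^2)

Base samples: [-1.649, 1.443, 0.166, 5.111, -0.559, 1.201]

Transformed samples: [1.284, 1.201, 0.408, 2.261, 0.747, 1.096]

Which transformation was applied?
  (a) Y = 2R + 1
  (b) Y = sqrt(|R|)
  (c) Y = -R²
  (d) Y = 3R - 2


Checking option (b) Y = sqrt(|R|):
  R = -1.649 -> Y = 1.284 ✓
  R = 1.443 -> Y = 1.201 ✓
  R = 0.166 -> Y = 0.408 ✓
All samples match this transformation.

(b) sqrt(|R|)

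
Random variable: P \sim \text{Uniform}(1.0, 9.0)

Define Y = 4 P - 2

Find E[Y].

For Y = 4P - 2:
E[Y] = 4 * E[P] - 2
E[P] = (1 + 9)/2 = 5
E[Y] = 4 * 5 - 2 = 18

18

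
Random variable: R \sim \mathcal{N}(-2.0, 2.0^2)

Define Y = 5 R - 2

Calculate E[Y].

For Y = 5R - 2:
E[Y] = 5 * E[R] - 2
E[R] = -2.0 = -2
E[Y] = 5 * (-2) - 2 = -12

-12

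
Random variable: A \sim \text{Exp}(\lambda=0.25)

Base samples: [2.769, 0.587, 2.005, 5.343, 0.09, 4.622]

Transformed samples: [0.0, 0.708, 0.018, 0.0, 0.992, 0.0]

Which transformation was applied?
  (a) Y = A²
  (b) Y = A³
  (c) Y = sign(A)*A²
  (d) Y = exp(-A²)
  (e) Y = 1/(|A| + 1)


Checking option (d) Y = exp(-A²):
  A = 2.769 -> Y = 0.0 ✓
  A = 0.587 -> Y = 0.708 ✓
  A = 2.005 -> Y = 0.018 ✓
All samples match this transformation.

(d) exp(-A²)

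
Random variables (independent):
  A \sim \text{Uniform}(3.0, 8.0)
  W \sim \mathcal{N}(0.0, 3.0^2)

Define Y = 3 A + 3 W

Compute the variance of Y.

For independent RVs: Var(aX + bY) = a²Var(X) + b²Var(Y)
Var(A) = 2.0833333
Var(W) = 9
Var(Y) = 3²*2.0833333 + 3²*9
= 9*2.0833333 + 9*9 = 99.75

99.75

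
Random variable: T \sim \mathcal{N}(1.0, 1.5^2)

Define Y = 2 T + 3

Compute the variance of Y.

For Y = aT + b: Var(Y) = a² * Var(T)
Var(T) = 1.5^2 = 2.25
Var(Y) = 2² * 2.25 = 4 * 2.25 = 9

9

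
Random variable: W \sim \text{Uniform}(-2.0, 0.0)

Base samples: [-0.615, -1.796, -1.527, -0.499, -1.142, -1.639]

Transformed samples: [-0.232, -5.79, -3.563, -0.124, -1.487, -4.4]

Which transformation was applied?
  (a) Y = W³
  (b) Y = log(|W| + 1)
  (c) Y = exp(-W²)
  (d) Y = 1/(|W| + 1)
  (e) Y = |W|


Checking option (a) Y = W³:
  W = -0.615 -> Y = -0.232 ✓
  W = -1.796 -> Y = -5.79 ✓
  W = -1.527 -> Y = -3.563 ✓
All samples match this transformation.

(a) W³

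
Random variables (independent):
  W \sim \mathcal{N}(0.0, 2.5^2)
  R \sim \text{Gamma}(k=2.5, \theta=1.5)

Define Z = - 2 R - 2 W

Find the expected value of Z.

E[Z] = -2*E[W] - 2*E[R]
E[W] = 0
E[R] = 3.75
E[Z] = -2*0 - 2*3.75 = -7.5

-7.5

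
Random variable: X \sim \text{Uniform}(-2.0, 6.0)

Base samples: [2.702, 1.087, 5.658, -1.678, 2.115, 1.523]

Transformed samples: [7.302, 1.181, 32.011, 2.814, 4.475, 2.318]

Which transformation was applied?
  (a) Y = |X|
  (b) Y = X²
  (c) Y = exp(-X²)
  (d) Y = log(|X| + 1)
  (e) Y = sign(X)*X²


Checking option (b) Y = X²:
  X = 2.702 -> Y = 7.302 ✓
  X = 1.087 -> Y = 1.181 ✓
  X = 5.658 -> Y = 32.011 ✓
All samples match this transformation.

(b) X²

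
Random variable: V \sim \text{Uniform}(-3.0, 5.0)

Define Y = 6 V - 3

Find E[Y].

For Y = 6V - 3:
E[Y] = 6 * E[V] - 3
E[V] = (-3 + 5)/2 = 1
E[Y] = 6 * 1 - 3 = 3

3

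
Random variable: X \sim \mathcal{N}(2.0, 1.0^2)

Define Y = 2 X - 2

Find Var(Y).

For Y = aX + b: Var(Y) = a² * Var(X)
Var(X) = 1.0^2 = 1
Var(Y) = 2² * 1 = 4 * 1 = 4

4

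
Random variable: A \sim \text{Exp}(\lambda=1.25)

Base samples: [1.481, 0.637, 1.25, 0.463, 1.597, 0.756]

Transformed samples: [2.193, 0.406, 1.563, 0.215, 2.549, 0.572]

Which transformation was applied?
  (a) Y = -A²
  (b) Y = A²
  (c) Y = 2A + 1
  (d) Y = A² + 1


Checking option (b) Y = A²:
  A = 1.481 -> Y = 2.193 ✓
  A = 0.637 -> Y = 0.406 ✓
  A = 1.25 -> Y = 1.563 ✓
All samples match this transformation.

(b) A²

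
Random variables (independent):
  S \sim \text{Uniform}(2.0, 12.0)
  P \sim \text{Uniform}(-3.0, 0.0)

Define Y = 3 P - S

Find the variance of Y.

For independent RVs: Var(aX + bY) = a²Var(X) + b²Var(Y)
Var(S) = 8.3333333
Var(P) = 0.75
Var(Y) = (-1)²*8.3333333 + 3²*0.75
= 1*8.3333333 + 9*0.75 = 15.083333

15.083333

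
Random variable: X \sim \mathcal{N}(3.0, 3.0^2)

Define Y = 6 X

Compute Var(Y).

For Y = aX + b: Var(Y) = a² * Var(X)
Var(X) = 3.0^2 = 9
Var(Y) = 6² * 9 = 36 * 9 = 324

324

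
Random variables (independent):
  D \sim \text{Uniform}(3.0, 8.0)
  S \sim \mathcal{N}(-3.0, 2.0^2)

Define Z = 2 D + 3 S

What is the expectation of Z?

E[Z] = 2*E[D] + 3*E[S]
E[D] = 5.5
E[S] = -3
E[Z] = 2*5.5 + 3*(-3) = 2

2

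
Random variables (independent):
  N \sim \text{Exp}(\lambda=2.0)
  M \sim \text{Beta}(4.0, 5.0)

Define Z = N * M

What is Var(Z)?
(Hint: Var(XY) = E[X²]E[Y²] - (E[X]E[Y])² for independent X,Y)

Var(XY) = E[X²]E[Y²] - (E[X]E[Y])²
E[N] = 0.5, Var(N) = 0.25
E[M] = 0.44444444, Var(M) = 0.024691358
E[N²] = 0.25 + 0.5² = 0.5
E[M²] = 0.024691358 + 0.44444444² = 0.22222222
Var(Z) = 0.5*0.22222222 - (0.5*0.44444444)²
= 0.11111111 - 0.049382716 = 0.061728395

0.061728395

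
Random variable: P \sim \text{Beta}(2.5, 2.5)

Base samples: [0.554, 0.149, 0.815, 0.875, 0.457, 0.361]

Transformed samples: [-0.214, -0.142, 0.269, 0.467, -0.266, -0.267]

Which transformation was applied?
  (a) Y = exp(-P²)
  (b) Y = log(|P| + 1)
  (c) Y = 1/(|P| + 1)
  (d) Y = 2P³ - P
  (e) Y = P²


Checking option (d) Y = 2P³ - P:
  P = 0.554 -> Y = -0.214 ✓
  P = 0.149 -> Y = -0.142 ✓
  P = 0.815 -> Y = 0.269 ✓
All samples match this transformation.

(d) 2P³ - P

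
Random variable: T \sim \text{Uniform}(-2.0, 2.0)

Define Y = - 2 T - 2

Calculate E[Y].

For Y = -2T - 2:
E[Y] = -2 * E[T] - 2
E[T] = (-2 + 2)/2 = 0
E[Y] = -2 * 0 - 2 = -2

-2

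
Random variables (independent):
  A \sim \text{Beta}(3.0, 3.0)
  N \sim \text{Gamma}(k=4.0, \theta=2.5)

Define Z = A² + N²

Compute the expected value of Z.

E[Z] = E[A²] + E[N²]
E[A²] = Var(A) + E[A]² = 0.035714286 + 0.25 = 0.28571429
E[N²] = Var(N) + E[N]² = 25 + 100 = 125
E[Z] = 0.28571429 + 125 = 125.28571

125.28571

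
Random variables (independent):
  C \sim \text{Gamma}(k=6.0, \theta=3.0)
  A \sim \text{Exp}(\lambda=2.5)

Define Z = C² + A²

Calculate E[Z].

E[Z] = E[C²] + E[A²]
E[C²] = Var(C) + E[C]² = 54 + 324 = 378
E[A²] = Var(A) + E[A]² = 0.16 + 0.16 = 0.32
E[Z] = 378 + 0.32 = 378.32

378.32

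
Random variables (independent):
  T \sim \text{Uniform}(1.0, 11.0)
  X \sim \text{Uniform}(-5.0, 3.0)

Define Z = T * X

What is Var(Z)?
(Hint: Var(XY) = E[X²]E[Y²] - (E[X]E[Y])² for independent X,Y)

Var(XY) = E[X²]E[Y²] - (E[X]E[Y])²
E[T] = 6, Var(T) = 8.3333333
E[X] = -1, Var(X) = 5.3333333
E[T²] = 8.3333333 + 6² = 44.333333
E[X²] = 5.3333333 + (-1)² = 6.3333333
Var(Z) = 44.333333*6.3333333 - (6*(-1))²
= 280.77778 - 36 = 244.77778

244.77778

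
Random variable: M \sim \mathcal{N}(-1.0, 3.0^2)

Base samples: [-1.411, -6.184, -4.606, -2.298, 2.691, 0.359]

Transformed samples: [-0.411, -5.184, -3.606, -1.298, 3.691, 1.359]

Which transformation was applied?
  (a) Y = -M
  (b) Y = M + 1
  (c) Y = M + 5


Checking option (b) Y = M + 1:
  M = -1.411 -> Y = -0.411 ✓
  M = -6.184 -> Y = -5.184 ✓
  M = -4.606 -> Y = -3.606 ✓
All samples match this transformation.

(b) M + 1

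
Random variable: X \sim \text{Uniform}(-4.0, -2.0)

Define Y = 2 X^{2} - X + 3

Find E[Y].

E[Y] = 2*E[X²] - 1*E[X] + 3
E[X] = -3
E[X²] = Var(X) + (E[X])² = 0.33333333 + 9 = 9.3333333
E[Y] = 2*9.3333333 - 1*(-3) + 3 = 24.666667

24.666667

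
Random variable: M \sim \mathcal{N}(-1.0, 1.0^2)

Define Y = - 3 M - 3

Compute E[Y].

For Y = -3M - 3:
E[Y] = -3 * E[M] - 3
E[M] = -1.0 = -1
E[Y] = -3 * (-1) - 3 = 0

0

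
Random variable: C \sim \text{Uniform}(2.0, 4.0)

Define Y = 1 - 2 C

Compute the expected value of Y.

For Y = -2C + 1:
E[Y] = -2 * E[C] + 1
E[C] = (2 + 4)/2 = 3
E[Y] = -2 * 3 + 1 = -5

-5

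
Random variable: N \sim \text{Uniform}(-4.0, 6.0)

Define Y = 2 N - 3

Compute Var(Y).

For Y = aN + b: Var(Y) = a² * Var(N)
Var(N) = (6 + 4)^2/12 = 8.3333333
Var(Y) = 2² * 8.3333333 = 4 * 8.3333333 = 33.333333

33.333333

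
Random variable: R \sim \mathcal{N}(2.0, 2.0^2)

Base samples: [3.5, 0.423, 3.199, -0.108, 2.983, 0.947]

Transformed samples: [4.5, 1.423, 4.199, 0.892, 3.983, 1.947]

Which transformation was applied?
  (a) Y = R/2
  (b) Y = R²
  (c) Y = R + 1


Checking option (c) Y = R + 1:
  R = 3.5 -> Y = 4.5 ✓
  R = 0.423 -> Y = 1.423 ✓
  R = 3.199 -> Y = 4.199 ✓
All samples match this transformation.

(c) R + 1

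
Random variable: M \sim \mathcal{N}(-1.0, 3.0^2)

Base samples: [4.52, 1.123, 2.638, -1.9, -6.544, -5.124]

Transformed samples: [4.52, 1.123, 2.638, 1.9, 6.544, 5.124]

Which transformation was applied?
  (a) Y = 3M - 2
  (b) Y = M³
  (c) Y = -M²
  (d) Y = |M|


Checking option (d) Y = |M|:
  M = 4.52 -> Y = 4.52 ✓
  M = 1.123 -> Y = 1.123 ✓
  M = 2.638 -> Y = 2.638 ✓
All samples match this transformation.

(d) |M|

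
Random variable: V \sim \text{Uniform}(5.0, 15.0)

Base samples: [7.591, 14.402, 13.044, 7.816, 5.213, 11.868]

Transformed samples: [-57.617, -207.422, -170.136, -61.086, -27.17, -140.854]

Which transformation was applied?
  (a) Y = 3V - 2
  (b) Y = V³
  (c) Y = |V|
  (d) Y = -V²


Checking option (d) Y = -V²:
  V = 7.591 -> Y = -57.617 ✓
  V = 14.402 -> Y = -207.422 ✓
  V = 13.044 -> Y = -170.136 ✓
All samples match this transformation.

(d) -V²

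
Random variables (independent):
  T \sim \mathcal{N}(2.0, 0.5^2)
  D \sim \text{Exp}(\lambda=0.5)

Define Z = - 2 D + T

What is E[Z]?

E[Z] = 1*E[T] - 2*E[D]
E[T] = 2
E[D] = 2
E[Z] = 1*2 - 2*2 = -2

-2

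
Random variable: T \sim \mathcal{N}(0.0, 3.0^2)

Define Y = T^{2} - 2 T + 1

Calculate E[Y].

E[Y] = 1*E[T²] - 2*E[T] + 1
E[T] = 0
E[T²] = Var(T) + (E[T])² = 9 + 0 = 9
E[Y] = 1*9 - 2*0 + 1 = 10

10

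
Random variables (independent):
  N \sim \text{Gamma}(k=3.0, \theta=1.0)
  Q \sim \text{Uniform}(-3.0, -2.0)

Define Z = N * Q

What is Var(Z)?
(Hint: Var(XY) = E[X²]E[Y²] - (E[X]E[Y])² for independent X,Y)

Var(XY) = E[X²]E[Y²] - (E[X]E[Y])²
E[N] = 3, Var(N) = 3
E[Q] = -2.5, Var(Q) = 0.083333333
E[N²] = 3 + 3² = 12
E[Q²] = 0.083333333 + (-2.5)² = 6.3333333
Var(Z) = 12*6.3333333 - (3*(-2.5))²
= 76 - 56.25 = 19.75

19.75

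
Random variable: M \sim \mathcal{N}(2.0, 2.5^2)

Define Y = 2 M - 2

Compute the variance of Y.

For Y = aM + b: Var(Y) = a² * Var(M)
Var(M) = 2.5^2 = 6.25
Var(Y) = 2² * 6.25 = 4 * 6.25 = 25

25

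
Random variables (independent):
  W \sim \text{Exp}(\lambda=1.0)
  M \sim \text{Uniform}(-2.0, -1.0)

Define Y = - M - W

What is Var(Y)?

For independent RVs: Var(aX + bY) = a²Var(X) + b²Var(Y)
Var(W) = 1
Var(M) = 0.083333333
Var(Y) = (-1)²*1 + (-1)²*0.083333333
= 1*1 + 1*0.083333333 = 1.0833333

1.0833333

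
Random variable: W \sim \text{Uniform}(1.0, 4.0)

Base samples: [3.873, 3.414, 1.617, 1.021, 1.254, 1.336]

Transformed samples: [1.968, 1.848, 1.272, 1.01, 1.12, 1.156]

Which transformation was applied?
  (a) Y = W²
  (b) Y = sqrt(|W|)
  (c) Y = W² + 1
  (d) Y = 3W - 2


Checking option (b) Y = sqrt(|W|):
  W = 3.873 -> Y = 1.968 ✓
  W = 3.414 -> Y = 1.848 ✓
  W = 1.617 -> Y = 1.272 ✓
All samples match this transformation.

(b) sqrt(|W|)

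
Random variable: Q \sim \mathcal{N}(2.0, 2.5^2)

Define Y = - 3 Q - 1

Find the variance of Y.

For Y = aQ + b: Var(Y) = a² * Var(Q)
Var(Q) = 2.5^2 = 6.25
Var(Y) = (-3)² * 6.25 = 9 * 6.25 = 56.25

56.25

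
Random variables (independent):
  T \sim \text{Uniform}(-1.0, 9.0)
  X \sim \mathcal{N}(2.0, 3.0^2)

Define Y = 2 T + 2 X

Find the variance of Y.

For independent RVs: Var(aX + bY) = a²Var(X) + b²Var(Y)
Var(T) = 8.3333333
Var(X) = 9
Var(Y) = 2²*8.3333333 + 2²*9
= 4*8.3333333 + 4*9 = 69.333333

69.333333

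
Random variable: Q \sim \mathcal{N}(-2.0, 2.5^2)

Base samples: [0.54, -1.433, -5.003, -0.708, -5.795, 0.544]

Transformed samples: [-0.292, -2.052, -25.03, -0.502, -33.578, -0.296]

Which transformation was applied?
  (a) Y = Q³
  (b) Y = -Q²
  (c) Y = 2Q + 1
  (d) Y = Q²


Checking option (b) Y = -Q²:
  Q = 0.54 -> Y = -0.292 ✓
  Q = -1.433 -> Y = -2.052 ✓
  Q = -5.003 -> Y = -25.03 ✓
All samples match this transformation.

(b) -Q²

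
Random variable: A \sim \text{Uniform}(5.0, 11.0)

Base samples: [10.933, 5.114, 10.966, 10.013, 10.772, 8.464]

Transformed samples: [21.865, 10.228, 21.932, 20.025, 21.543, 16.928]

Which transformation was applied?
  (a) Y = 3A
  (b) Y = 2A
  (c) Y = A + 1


Checking option (b) Y = 2A:
  A = 10.933 -> Y = 21.865 ✓
  A = 5.114 -> Y = 10.228 ✓
  A = 10.966 -> Y = 21.932 ✓
All samples match this transformation.

(b) 2A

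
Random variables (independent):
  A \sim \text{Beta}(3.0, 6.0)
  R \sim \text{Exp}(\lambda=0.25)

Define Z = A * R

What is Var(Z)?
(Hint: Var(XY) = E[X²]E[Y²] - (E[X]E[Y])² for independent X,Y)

Var(XY) = E[X²]E[Y²] - (E[X]E[Y])²
E[A] = 0.33333333, Var(A) = 0.022222222
E[R] = 4, Var(R) = 16
E[A²] = 0.022222222 + 0.33333333² = 0.13333333
E[R²] = 16 + 4² = 32
Var(Z) = 0.13333333*32 - (0.33333333*4)²
= 4.2666667 - 1.7777778 = 2.4888889

2.4888889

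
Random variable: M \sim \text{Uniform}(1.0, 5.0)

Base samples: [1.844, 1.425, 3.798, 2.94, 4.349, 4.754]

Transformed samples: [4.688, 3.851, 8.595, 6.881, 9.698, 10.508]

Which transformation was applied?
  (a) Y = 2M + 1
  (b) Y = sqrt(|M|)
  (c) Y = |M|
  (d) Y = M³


Checking option (a) Y = 2M + 1:
  M = 1.844 -> Y = 4.688 ✓
  M = 1.425 -> Y = 3.851 ✓
  M = 3.798 -> Y = 8.595 ✓
All samples match this transformation.

(a) 2M + 1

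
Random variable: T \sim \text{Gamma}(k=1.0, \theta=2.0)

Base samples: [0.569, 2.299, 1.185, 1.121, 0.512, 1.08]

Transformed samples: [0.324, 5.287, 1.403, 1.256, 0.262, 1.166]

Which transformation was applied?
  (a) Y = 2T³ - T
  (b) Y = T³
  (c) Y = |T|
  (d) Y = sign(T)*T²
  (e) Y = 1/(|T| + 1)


Checking option (d) Y = sign(T)*T²:
  T = 0.569 -> Y = 0.324 ✓
  T = 2.299 -> Y = 5.287 ✓
  T = 1.185 -> Y = 1.403 ✓
All samples match this transformation.

(d) sign(T)*T²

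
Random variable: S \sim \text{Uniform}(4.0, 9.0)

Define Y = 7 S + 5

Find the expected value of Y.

For Y = 7S + 5:
E[Y] = 7 * E[S] + 5
E[S] = (4 + 9)/2 = 6.5
E[Y] = 7 * 6.5 + 5 = 50.5

50.5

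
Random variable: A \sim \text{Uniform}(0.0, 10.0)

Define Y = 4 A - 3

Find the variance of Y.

For Y = aA + b: Var(Y) = a² * Var(A)
Var(A) = (10 - 0)^2/12 = 8.3333333
Var(Y) = 4² * 8.3333333 = 16 * 8.3333333 = 133.33333

133.33333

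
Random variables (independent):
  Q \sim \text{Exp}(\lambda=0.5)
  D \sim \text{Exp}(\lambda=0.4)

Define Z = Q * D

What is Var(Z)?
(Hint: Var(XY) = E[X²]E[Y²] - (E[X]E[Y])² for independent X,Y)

Var(XY) = E[X²]E[Y²] - (E[X]E[Y])²
E[Q] = 2, Var(Q) = 4
E[D] = 2.5, Var(D) = 6.25
E[Q²] = 4 + 2² = 8
E[D²] = 6.25 + 2.5² = 12.5
Var(Z) = 8*12.5 - (2*2.5)²
= 100 - 25 = 75

75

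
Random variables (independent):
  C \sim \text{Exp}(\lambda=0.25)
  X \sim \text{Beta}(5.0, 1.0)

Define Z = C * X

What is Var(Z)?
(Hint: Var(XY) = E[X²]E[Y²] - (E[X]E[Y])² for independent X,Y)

Var(XY) = E[X²]E[Y²] - (E[X]E[Y])²
E[C] = 4, Var(C) = 16
E[X] = 0.83333333, Var(X) = 0.01984127
E[C²] = 16 + 4² = 32
E[X²] = 0.01984127 + 0.83333333² = 0.71428571
Var(Z) = 32*0.71428571 - (4*0.83333333)²
= 22.857143 - 11.111111 = 11.746032

11.746032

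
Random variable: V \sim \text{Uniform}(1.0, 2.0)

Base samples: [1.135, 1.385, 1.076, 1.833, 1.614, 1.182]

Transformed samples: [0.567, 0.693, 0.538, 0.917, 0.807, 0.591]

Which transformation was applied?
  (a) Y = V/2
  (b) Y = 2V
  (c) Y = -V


Checking option (a) Y = V/2:
  V = 1.135 -> Y = 0.567 ✓
  V = 1.385 -> Y = 0.693 ✓
  V = 1.076 -> Y = 0.538 ✓
All samples match this transformation.

(a) V/2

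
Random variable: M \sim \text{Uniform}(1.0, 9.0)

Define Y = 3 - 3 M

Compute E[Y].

For Y = -3M + 3:
E[Y] = -3 * E[M] + 3
E[M] = (1 + 9)/2 = 5
E[Y] = -3 * 5 + 3 = -12

-12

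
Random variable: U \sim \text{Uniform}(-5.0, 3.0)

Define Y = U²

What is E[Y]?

E[U²] = Var(U) + (E[U])² = 5.3333333 + 1 = 6.3333333

6.3333333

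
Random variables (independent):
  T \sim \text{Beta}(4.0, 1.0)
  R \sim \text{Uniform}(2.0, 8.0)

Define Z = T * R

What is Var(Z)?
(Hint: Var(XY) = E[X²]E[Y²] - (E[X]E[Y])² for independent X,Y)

Var(XY) = E[X²]E[Y²] - (E[X]E[Y])²
E[T] = 0.8, Var(T) = 0.026666667
E[R] = 5, Var(R) = 3
E[T²] = 0.026666667 + 0.8² = 0.66666667
E[R²] = 3 + 5² = 28
Var(Z) = 0.66666667*28 - (0.8*5)²
= 18.666667 - 16 = 2.6666667

2.6666667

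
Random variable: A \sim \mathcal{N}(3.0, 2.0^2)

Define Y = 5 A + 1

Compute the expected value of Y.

For Y = 5A + 1:
E[Y] = 5 * E[A] + 1
E[A] = 3.0 = 3
E[Y] = 5 * 3 + 1 = 16

16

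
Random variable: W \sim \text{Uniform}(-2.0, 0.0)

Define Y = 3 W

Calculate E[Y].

For Y = 3W:
E[Y] = 3 * E[W]
E[W] = (-2 + 0)/2 = -1
E[Y] = 3 * (-1) = -3

-3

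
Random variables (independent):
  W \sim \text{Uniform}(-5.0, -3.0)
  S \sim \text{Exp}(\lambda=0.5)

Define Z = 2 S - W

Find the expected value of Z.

E[Z] = -1*E[W] + 2*E[S]
E[W] = -4
E[S] = 2
E[Z] = -1*(-4) + 2*2 = 8

8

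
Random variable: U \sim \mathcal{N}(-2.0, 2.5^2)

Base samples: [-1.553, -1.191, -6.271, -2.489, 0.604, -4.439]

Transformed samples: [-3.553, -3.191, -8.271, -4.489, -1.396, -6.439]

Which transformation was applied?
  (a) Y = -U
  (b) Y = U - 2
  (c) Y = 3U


Checking option (b) Y = U - 2:
  U = -1.553 -> Y = -3.553 ✓
  U = -1.191 -> Y = -3.191 ✓
  U = -6.271 -> Y = -8.271 ✓
All samples match this transformation.

(b) U - 2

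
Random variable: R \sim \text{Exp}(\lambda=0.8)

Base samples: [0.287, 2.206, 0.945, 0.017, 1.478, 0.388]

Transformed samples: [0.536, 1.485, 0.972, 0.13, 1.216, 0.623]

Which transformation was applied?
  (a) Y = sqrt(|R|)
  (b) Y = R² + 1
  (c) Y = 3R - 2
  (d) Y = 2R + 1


Checking option (a) Y = sqrt(|R|):
  R = 0.287 -> Y = 0.536 ✓
  R = 2.206 -> Y = 1.485 ✓
  R = 0.945 -> Y = 0.972 ✓
All samples match this transformation.

(a) sqrt(|R|)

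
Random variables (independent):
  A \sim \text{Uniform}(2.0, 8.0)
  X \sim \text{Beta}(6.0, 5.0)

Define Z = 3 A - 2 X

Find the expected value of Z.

E[Z] = 3*E[A] - 2*E[X]
E[A] = 5
E[X] = 0.54545455
E[Z] = 3*5 - 2*0.54545455 = 13.909091

13.909091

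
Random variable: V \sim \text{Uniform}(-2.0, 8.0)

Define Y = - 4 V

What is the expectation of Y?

For Y = -4V:
E[Y] = -4 * E[V]
E[V] = (-2 + 8)/2 = 3
E[Y] = -4 * 3 = -12

-12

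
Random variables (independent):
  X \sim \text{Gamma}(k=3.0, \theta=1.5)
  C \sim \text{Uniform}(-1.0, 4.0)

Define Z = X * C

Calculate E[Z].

For independent RVs: E[XY] = E[X]*E[Y]
E[X] = 4.5
E[C] = 1.5
E[Z] = 4.5 * 1.5 = 6.75

6.75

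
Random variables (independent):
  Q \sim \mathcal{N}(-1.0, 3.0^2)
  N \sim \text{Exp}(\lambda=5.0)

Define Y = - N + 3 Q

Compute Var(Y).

For independent RVs: Var(aX + bY) = a²Var(X) + b²Var(Y)
Var(Q) = 9
Var(N) = 0.04
Var(Y) = 3²*9 + (-1)²*0.04
= 9*9 + 1*0.04 = 81.04

81.04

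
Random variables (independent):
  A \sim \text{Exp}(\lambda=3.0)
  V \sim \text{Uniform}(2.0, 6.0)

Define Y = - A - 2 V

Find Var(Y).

For independent RVs: Var(aX + bY) = a²Var(X) + b²Var(Y)
Var(A) = 0.11111111
Var(V) = 1.3333333
Var(Y) = (-1)²*0.11111111 + (-2)²*1.3333333
= 1*0.11111111 + 4*1.3333333 = 5.4444444

5.4444444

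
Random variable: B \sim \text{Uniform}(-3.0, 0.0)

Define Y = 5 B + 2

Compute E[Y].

For Y = 5B + 2:
E[Y] = 5 * E[B] + 2
E[B] = (-3 + 0)/2 = -1.5
E[Y] = 5 * (-1.5) + 2 = -5.5

-5.5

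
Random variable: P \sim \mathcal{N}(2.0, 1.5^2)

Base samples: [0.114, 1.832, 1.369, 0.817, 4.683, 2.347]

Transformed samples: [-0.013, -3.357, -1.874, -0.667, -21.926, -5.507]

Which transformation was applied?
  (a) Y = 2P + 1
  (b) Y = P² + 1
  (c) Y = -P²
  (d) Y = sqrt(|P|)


Checking option (c) Y = -P²:
  P = 0.114 -> Y = -0.013 ✓
  P = 1.832 -> Y = -3.357 ✓
  P = 1.369 -> Y = -1.874 ✓
All samples match this transformation.

(c) -P²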